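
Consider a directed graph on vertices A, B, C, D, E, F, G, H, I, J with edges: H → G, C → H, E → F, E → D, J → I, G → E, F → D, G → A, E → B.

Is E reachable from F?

Explore from F.
Distance 1: reach D.
The search from F is exhausted; no directed path reaches E.

No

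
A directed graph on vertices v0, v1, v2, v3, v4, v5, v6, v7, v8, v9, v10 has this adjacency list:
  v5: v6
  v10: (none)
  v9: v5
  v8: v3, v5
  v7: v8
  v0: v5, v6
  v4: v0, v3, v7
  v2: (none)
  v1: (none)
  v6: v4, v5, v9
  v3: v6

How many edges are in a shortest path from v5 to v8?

4

Distance 0: v5.
Distance 1: v6.
Distance 2: v4, v9.
Distance 3: v0, v3, v7.
Distance 4: v8 — contains v8.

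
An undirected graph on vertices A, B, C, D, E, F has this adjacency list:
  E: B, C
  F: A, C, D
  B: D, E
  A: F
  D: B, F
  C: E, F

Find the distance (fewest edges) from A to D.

2

Distance 0: A.
Distance 1: F.
Distance 2: C, D — contains D.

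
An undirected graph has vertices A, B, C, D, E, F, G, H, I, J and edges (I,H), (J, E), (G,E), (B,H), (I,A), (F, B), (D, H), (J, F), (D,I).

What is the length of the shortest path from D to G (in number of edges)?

6

Distance 0: D.
Distance 1: H, I.
Distance 2: A, B.
Distance 3: F.
Distance 4: J.
Distance 5: E.
Distance 6: G — contains G.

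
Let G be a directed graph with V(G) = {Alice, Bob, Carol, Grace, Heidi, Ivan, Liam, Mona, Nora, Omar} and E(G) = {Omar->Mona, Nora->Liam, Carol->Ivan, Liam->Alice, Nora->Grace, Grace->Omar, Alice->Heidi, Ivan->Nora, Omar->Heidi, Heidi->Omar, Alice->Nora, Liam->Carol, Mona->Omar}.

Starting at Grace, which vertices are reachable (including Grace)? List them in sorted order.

Grace, Heidi, Mona, Omar

Start at Grace.
Its neighbours: Omar.
Then their neighbours: Heidi, Mona.
Nothing further is reachable.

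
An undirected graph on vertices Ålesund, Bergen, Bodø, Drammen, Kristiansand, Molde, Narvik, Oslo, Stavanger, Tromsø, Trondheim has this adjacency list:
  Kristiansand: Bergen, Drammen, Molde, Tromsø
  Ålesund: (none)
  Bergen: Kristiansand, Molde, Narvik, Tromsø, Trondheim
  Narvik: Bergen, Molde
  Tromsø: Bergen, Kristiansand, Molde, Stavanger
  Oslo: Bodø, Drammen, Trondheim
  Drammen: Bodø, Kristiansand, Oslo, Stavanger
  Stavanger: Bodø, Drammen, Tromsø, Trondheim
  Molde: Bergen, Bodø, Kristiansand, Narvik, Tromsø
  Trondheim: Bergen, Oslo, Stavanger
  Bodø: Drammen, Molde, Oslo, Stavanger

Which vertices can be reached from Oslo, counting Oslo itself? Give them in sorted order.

Bergen, Bodø, Drammen, Kristiansand, Molde, Narvik, Oslo, Stavanger, Tromsø, Trondheim

Start at Oslo.
Its neighbours: Bodø, Drammen, Trondheim.
Then their neighbours: Bergen, Kristiansand, Molde, Stavanger.
Then next layer: Narvik, Tromsø.
Nothing further is reachable.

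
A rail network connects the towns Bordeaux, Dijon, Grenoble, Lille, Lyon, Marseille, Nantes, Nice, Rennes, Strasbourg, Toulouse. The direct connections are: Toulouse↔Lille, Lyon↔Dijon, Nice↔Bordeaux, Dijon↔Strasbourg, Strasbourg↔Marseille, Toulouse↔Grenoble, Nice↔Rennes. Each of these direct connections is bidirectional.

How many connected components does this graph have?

4

From Bordeaux: component {Bordeaux, Nice, Rennes}.
From Dijon: component {Dijon, Lyon, Marseille, Strasbourg}.
From Grenoble: component {Grenoble, Lille, Toulouse}.
From Nantes: component {Nantes}.
That's 4 components.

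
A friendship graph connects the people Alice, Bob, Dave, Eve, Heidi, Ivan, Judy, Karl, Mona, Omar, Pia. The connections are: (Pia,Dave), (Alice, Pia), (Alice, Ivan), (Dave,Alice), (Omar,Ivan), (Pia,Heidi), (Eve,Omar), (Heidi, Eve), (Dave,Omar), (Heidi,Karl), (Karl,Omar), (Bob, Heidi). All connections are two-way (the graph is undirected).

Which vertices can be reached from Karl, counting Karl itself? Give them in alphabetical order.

Alice, Bob, Dave, Eve, Heidi, Ivan, Karl, Omar, Pia

Start at Karl.
Its neighbours: Heidi, Omar.
Then their neighbours: Bob, Dave, Eve, Ivan, Pia.
Then next layer: Alice.
Nothing further is reachable.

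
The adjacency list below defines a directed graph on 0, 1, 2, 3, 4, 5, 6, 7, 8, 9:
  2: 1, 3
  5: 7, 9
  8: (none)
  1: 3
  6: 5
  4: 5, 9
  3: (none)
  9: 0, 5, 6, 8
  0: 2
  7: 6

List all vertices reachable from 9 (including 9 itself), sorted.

Start at 9.
Its neighbours: 0, 5, 6, 8.
Then their neighbours: 2, 7.
Then next layer: 1, 3.
Nothing further is reachable.

0, 1, 2, 3, 5, 6, 7, 8, 9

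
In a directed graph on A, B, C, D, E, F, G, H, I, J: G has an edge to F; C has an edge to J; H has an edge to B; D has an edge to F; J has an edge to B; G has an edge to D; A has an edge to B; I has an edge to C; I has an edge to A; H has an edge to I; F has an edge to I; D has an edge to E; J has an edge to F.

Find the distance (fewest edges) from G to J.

Distance 0: G.
Distance 1: D, F.
Distance 2: E, I.
Distance 3: A, C.
Distance 4: B, J — contains J.

4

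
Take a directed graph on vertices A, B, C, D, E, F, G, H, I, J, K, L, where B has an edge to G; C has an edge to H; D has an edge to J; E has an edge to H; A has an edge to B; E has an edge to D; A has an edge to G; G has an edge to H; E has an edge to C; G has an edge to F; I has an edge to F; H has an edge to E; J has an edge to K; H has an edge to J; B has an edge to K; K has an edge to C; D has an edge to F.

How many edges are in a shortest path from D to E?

5

Distance 0: D.
Distance 1: F, J.
Distance 2: K.
Distance 3: C.
Distance 4: H.
Distance 5: E — contains E.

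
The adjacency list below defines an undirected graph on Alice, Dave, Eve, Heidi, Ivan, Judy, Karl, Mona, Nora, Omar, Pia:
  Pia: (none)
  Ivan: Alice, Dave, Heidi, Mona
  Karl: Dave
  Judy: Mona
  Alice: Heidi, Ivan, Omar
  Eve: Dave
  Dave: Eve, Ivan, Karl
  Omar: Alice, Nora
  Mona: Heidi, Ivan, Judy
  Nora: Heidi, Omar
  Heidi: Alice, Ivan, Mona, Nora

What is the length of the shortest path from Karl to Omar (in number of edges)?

Distance 0: Karl.
Distance 1: Dave.
Distance 2: Eve, Ivan.
Distance 3: Alice, Heidi, Mona.
Distance 4: Judy, Nora, Omar — contains Omar.

4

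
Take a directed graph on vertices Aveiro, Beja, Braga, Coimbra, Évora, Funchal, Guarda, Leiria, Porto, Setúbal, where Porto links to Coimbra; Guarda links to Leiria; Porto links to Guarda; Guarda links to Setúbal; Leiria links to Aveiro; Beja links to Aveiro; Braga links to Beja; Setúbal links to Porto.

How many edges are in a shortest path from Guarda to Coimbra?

Distance 0: Guarda.
Distance 1: Leiria, Setúbal.
Distance 2: Aveiro, Porto.
Distance 3: Coimbra — contains Coimbra.

3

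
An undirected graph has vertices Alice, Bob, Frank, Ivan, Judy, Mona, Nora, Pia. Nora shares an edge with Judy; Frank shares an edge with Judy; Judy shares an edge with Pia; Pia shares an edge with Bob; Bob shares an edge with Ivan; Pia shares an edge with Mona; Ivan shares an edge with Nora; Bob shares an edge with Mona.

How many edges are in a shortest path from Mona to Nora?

Distance 0: Mona.
Distance 1: Bob, Pia.
Distance 2: Ivan, Judy.
Distance 3: Frank, Nora — contains Nora.

3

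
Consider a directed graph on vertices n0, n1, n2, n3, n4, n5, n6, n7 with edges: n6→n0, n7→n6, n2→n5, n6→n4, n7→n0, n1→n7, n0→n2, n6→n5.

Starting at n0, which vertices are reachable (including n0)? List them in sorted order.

n0, n2, n5

Start at n0.
Its neighbours: n2.
Then their neighbours: n5.
Nothing further is reachable.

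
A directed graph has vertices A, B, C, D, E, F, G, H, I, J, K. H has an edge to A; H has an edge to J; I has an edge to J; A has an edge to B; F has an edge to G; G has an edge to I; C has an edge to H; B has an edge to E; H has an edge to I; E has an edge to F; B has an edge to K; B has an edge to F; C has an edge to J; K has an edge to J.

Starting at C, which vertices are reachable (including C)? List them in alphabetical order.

A, B, C, E, F, G, H, I, J, K

Start at C.
Its neighbours: H, J.
Then their neighbours: A, I.
Then next layer: B.
Then next layer: E, F, K.
Then next layer: G.
Nothing further is reachable.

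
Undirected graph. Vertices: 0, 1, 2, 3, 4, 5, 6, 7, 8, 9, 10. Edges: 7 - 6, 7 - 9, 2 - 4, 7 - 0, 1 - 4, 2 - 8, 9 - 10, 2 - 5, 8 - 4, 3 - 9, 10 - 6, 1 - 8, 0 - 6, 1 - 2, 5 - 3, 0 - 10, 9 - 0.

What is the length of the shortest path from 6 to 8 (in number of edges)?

Distance 0: 6.
Distance 1: 0, 7, 10.
Distance 2: 9.
Distance 3: 3.
Distance 4: 5.
Distance 5: 2.
Distance 6: 1, 4, 8 — contains 8.

6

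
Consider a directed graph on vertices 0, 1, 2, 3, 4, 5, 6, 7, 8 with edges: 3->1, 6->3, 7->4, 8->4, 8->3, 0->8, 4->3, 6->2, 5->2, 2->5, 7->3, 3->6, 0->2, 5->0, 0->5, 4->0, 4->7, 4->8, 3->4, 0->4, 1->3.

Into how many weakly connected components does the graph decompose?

From 0: component {0, 1, 2, 3, 4, 5, 6, 7, 8}.
That's 1 component.

1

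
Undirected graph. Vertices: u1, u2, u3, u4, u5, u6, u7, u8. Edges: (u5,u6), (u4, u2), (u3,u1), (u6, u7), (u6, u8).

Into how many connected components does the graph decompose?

3

From u1: component {u1, u3}.
From u2: component {u2, u4}.
From u5: component {u5, u6, u7, u8}.
That's 3 components.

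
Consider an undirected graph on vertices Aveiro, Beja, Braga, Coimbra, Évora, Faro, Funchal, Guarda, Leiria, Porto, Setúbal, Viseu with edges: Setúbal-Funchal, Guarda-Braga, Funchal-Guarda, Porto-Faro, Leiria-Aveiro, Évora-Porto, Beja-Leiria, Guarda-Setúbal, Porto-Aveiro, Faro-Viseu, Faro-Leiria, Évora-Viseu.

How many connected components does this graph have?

3

From Aveiro: component {Aveiro, Beja, Évora, Faro, Leiria, Porto, Viseu}.
From Braga: component {Braga, Funchal, Guarda, Setúbal}.
From Coimbra: component {Coimbra}.
That's 3 components.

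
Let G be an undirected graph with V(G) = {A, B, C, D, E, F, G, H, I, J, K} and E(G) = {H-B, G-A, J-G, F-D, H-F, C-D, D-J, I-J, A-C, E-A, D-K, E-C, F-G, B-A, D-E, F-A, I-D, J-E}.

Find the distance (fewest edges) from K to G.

Distance 0: K.
Distance 1: D.
Distance 2: C, E, F, I, J.
Distance 3: A, G, H — contains G.

3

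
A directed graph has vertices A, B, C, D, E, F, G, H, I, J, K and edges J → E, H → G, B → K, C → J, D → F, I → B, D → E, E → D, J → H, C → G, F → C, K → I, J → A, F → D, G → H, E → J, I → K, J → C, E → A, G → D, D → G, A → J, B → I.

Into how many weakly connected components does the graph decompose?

From A: component {A, C, D, E, F, G, H, J}.
From B: component {B, I, K}.
That's 2 components.

2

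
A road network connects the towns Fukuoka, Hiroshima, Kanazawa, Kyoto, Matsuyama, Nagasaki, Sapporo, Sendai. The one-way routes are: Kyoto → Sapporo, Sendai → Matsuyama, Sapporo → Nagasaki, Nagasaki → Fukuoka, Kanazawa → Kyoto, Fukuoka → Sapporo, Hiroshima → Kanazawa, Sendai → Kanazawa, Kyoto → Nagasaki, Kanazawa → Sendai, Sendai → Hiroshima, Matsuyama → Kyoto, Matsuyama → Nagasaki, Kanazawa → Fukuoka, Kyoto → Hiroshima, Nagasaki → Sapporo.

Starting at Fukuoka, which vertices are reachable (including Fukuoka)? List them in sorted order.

Fukuoka, Nagasaki, Sapporo

Start at Fukuoka.
Its neighbours: Sapporo.
Then their neighbours: Nagasaki.
Nothing further is reachable.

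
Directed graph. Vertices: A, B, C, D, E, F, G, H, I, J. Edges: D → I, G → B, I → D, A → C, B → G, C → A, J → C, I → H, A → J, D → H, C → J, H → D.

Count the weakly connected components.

From A: component {A, C, J}.
From B: component {B, G}.
From D: component {D, H, I}.
From E: component {E}.
From F: component {F}.
That's 5 components.

5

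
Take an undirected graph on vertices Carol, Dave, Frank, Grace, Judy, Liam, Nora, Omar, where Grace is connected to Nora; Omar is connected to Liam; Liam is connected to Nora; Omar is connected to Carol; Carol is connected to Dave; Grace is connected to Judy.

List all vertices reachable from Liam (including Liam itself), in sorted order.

Start at Liam.
Its neighbours: Nora, Omar.
Then their neighbours: Carol, Grace.
Then next layer: Dave, Judy.
Nothing further is reachable.

Carol, Dave, Grace, Judy, Liam, Nora, Omar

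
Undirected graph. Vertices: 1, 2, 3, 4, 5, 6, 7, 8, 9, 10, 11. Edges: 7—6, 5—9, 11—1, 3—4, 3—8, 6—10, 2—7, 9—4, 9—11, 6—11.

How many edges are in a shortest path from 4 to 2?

5

Distance 0: 4.
Distance 1: 3, 9.
Distance 2: 5, 8, 11.
Distance 3: 1, 6.
Distance 4: 7, 10.
Distance 5: 2 — contains 2.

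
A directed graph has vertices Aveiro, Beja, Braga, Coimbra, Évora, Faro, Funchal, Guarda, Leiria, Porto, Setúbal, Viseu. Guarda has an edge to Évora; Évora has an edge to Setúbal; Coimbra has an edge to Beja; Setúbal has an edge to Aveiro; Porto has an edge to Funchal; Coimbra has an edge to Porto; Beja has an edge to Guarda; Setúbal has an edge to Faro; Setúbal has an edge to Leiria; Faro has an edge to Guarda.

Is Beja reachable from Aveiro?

No

Aveiro has no outgoing edges, so nothing is reachable from it.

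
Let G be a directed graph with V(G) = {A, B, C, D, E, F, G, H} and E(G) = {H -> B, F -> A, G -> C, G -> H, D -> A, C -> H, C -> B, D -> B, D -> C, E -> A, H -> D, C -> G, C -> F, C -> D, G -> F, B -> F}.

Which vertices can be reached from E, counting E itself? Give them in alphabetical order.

Start at E.
Its neighbours: A.
Nothing further is reachable.

A, E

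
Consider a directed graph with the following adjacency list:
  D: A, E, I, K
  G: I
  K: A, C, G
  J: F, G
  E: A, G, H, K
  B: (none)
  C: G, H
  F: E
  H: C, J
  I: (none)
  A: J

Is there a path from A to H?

Explore from A.
Distance 1: reach J.
Distance 2: reach F, G.
Distance 3: reach E, I.
Distance 4: reach H, K.
Found H.

Yes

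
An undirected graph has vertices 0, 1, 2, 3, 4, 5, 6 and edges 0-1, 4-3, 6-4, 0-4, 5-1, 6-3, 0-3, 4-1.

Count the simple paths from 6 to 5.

7

6–3–0–1–5
6–3–0–4–1–5
6–3–4–0–1–5
6–3–4–1–5
6–4–0–1–5
6–4–1–5
6–4–3–0–1–5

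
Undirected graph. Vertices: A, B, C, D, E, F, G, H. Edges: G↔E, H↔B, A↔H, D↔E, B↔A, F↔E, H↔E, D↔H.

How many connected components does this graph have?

From A: component {A, B, D, E, F, G, H}.
From C: component {C}.
That's 2 components.

2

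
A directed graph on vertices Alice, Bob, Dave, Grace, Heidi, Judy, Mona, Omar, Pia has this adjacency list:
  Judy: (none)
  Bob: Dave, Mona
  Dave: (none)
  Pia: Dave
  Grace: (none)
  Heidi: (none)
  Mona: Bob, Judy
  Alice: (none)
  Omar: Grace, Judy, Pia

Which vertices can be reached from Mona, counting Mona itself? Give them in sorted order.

Bob, Dave, Judy, Mona

Start at Mona.
Its neighbours: Bob, Judy.
Then their neighbours: Dave.
Nothing further is reachable.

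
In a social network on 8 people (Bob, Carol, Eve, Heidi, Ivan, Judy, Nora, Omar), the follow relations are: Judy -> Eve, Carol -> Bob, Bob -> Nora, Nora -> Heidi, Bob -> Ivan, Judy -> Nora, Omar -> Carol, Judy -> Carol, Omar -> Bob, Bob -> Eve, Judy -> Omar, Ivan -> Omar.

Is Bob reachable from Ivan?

Yes

Explore from Ivan.
Distance 1: reach Omar.
Distance 2: reach Bob, Carol.
Found Bob.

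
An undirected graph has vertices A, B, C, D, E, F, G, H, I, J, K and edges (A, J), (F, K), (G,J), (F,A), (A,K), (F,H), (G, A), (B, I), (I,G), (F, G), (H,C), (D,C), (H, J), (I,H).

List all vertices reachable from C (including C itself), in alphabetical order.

A, B, C, D, F, G, H, I, J, K

Start at C.
Its neighbours: D, H.
Then their neighbours: F, I, J.
Then next layer: A, B, G, K.
Nothing further is reachable.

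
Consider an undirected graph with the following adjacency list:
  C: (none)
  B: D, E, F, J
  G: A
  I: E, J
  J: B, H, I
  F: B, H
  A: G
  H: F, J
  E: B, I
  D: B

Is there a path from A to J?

No

Explore from A.
Distance 1: reach G.
The search is exhausted without reaching J; it lies in a different component.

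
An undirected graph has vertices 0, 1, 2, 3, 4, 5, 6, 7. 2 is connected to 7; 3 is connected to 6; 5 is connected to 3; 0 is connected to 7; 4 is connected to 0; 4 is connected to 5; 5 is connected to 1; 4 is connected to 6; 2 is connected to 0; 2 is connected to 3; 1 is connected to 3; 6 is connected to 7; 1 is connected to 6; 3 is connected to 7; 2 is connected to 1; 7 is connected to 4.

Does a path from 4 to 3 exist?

Explore from 4.
Distance 1: reach 0, 5, 6, 7.
Distance 2: reach 1, 2, 3.
Found 3.

Yes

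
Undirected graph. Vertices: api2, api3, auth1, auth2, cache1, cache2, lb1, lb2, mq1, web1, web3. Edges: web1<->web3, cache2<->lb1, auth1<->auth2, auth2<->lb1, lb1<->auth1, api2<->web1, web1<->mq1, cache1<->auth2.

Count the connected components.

4

From api2: component {api2, mq1, web1, web3}.
From api3: component {api3}.
From auth1: component {auth1, auth2, cache1, cache2, lb1}.
From lb2: component {lb2}.
That's 4 components.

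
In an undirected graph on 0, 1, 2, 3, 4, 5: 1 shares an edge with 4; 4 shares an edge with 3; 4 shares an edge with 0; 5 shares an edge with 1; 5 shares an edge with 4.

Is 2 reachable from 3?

Explore from 3.
Distance 1: reach 4.
Distance 2: reach 0, 1, 5.
The search is exhausted without reaching 2; it lies in a different component.

No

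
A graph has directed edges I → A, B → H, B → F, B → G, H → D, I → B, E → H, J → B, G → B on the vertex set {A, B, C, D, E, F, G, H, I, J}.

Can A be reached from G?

No

Explore from G.
Distance 1: reach B.
Distance 2: reach F, H.
Distance 3: reach D.
The search from G is exhausted; no directed path reaches A.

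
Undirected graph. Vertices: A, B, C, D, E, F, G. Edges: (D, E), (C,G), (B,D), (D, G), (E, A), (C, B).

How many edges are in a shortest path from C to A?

Distance 0: C.
Distance 1: B, G.
Distance 2: D.
Distance 3: E.
Distance 4: A — contains A.

4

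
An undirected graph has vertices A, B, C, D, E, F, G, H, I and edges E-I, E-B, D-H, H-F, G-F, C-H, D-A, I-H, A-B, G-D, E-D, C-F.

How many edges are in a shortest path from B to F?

Distance 0: B.
Distance 1: A, E.
Distance 2: D, I.
Distance 3: G, H.
Distance 4: C, F — contains F.

4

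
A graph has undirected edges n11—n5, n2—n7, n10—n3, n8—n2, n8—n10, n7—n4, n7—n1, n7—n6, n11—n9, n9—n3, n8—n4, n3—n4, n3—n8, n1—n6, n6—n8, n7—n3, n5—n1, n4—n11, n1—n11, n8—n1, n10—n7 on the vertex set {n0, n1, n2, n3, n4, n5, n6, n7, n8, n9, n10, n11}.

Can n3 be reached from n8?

Explore from n8.
Distance 1: reach n1, n2, n3, n4, n6, n10.
Found n3.

Yes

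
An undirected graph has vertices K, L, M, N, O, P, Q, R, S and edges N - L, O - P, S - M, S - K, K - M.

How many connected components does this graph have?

5

From K: component {K, M, S}.
From L: component {L, N}.
From O: component {O, P}.
From Q: component {Q}.
From R: component {R}.
That's 5 components.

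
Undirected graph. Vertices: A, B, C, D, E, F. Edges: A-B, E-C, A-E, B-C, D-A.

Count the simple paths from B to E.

2

B–A–E
B–C–E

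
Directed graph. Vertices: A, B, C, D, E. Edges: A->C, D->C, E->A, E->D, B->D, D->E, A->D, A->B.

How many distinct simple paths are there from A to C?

3

A→B→D→C
A→C
A→D→C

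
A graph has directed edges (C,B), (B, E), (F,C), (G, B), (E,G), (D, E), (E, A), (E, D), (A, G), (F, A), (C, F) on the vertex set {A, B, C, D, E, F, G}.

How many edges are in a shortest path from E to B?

Distance 0: E.
Distance 1: A, D, G.
Distance 2: B — contains B.

2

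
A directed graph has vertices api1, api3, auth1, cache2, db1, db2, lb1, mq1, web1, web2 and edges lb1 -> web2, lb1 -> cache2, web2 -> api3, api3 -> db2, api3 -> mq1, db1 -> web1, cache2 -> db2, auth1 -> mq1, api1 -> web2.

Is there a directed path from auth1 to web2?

No

Explore from auth1.
Distance 1: reach mq1.
The search from auth1 is exhausted; no directed path reaches web2.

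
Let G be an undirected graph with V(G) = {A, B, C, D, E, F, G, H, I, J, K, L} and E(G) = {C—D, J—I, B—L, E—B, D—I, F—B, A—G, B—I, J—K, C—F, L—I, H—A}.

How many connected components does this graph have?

From A: component {A, G, H}.
From B: component {B, C, D, E, F, I, J, K, L}.
That's 2 components.

2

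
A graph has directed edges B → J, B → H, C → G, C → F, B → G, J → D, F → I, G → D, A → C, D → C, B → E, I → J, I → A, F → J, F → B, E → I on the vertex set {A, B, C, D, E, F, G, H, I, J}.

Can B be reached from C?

Yes

Explore from C.
Distance 1: reach F, G.
Distance 2: reach B, D, I, J.
Found B.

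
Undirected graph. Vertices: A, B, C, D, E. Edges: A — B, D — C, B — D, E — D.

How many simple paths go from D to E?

1

D–E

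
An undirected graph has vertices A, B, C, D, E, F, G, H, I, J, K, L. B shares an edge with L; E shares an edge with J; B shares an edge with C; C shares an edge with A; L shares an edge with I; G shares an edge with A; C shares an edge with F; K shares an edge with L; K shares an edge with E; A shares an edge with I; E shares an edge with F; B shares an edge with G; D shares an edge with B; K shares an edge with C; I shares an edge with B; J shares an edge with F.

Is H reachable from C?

Explore from C.
Distance 1: reach A, B, F, K.
Distance 2: reach D, E, G, I, J, L.
The search is exhausted without reaching H; it lies in a different component.

No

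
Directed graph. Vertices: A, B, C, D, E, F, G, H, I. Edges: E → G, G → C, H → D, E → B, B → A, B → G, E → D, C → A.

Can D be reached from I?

I has no outgoing edges, so nothing is reachable from it.

No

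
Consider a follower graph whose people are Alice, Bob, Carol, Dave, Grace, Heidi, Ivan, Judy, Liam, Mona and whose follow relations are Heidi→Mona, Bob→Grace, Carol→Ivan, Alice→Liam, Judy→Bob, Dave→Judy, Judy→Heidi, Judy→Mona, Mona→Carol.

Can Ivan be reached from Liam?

No

Liam has no outgoing edges, so nothing is reachable from it.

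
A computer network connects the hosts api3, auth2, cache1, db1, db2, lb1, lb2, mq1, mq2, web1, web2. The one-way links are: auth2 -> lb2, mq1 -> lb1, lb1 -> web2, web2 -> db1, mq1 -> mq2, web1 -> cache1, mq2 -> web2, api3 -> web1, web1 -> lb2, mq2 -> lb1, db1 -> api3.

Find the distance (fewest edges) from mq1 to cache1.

6

Distance 0: mq1.
Distance 1: lb1, mq2.
Distance 2: web2.
Distance 3: db1.
Distance 4: api3.
Distance 5: web1.
Distance 6: cache1, lb2 — contains cache1.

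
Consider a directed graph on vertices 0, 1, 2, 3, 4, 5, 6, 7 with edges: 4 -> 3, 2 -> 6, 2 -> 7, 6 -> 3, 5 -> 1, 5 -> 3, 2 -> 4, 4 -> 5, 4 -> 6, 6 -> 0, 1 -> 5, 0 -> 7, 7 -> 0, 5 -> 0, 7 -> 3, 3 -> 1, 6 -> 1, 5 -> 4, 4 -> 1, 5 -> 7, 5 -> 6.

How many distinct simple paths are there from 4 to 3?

16

4→1→5→0→7→3
4→1→5→3
4→1→5→6→0→7→3
4→1→5→6→3
4→1→5→7→3
4→3
4→5→0→7→3
4→5→3
... and 8 more.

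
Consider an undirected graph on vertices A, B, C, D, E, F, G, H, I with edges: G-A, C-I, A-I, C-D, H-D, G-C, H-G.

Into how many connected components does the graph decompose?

From A: component {A, C, D, G, H, I}.
From B: component {B}.
From E: component {E}.
From F: component {F}.
That's 4 components.

4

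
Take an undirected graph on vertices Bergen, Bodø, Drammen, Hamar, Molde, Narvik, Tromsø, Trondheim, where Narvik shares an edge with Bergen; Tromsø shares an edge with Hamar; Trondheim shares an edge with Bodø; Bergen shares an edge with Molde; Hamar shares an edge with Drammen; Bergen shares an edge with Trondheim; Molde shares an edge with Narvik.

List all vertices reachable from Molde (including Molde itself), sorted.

Start at Molde.
Its neighbours: Bergen, Narvik.
Then their neighbours: Trondheim.
Then next layer: Bodø.
Nothing further is reachable.

Bergen, Bodø, Molde, Narvik, Trondheim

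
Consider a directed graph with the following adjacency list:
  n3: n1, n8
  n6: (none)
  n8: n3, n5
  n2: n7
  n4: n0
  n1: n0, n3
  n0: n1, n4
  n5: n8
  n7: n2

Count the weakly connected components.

3

From n0: component {n0, n1, n3, n4, n5, n8}.
From n2: component {n2, n7}.
From n6: component {n6}.
That's 3 components.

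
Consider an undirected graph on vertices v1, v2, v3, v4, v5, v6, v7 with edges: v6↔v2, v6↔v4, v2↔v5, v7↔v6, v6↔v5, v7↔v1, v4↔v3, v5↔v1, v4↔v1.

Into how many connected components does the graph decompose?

From v1: component {v1, v2, v3, v4, v5, v6, v7}.
That's 1 component.

1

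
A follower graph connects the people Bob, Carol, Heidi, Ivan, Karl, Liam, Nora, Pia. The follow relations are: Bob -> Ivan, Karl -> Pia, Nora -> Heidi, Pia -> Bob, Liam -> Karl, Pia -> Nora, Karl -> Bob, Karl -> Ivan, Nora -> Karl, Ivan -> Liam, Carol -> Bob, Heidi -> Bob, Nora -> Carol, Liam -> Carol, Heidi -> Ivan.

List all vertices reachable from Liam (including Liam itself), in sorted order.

Bob, Carol, Heidi, Ivan, Karl, Liam, Nora, Pia

Start at Liam.
Its neighbours: Carol, Karl.
Then their neighbours: Bob, Ivan, Pia.
Then next layer: Nora.
Then next layer: Heidi.
Every vertex is now reached.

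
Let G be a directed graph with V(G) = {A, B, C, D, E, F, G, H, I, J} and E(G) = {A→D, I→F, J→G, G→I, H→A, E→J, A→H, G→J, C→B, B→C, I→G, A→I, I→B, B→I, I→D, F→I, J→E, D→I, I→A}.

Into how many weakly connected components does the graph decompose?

From A: component {A, B, C, D, E, F, G, H, I, J}.
That's 1 component.

1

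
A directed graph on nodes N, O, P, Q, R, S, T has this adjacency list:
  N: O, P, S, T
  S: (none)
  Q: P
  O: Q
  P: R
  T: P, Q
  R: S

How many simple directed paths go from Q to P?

1

Q→P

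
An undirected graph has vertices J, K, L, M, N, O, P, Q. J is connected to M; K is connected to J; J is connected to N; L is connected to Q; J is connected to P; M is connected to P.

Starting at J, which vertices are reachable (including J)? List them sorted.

J, K, M, N, P

Start at J.
Its neighbours: K, M, N, P.
Nothing further is reachable.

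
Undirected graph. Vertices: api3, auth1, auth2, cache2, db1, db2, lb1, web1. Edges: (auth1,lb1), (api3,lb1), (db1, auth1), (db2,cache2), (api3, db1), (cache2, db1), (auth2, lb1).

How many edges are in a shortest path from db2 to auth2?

Distance 0: db2.
Distance 1: cache2.
Distance 2: db1.
Distance 3: api3, auth1.
Distance 4: lb1.
Distance 5: auth2 — contains auth2.

5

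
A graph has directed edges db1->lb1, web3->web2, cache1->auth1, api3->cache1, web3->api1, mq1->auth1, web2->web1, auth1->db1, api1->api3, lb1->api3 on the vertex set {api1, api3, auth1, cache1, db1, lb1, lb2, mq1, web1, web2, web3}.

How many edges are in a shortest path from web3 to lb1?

Distance 0: web3.
Distance 1: api1, web2.
Distance 2: api3, web1.
Distance 3: cache1.
Distance 4: auth1.
Distance 5: db1.
Distance 6: lb1 — contains lb1.

6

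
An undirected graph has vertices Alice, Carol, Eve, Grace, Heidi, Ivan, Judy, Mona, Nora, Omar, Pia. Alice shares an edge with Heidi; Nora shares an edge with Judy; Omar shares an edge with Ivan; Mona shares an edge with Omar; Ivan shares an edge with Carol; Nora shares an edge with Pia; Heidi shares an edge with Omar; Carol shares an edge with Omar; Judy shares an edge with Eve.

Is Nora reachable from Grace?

No

Grace has no edges, so nothing is reachable from it.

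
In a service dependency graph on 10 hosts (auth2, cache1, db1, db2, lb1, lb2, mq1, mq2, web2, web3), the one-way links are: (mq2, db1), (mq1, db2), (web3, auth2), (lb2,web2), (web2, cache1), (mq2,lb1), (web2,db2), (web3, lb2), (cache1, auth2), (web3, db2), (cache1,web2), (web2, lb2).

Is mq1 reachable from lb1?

No

lb1 has no outgoing edges, so nothing is reachable from it.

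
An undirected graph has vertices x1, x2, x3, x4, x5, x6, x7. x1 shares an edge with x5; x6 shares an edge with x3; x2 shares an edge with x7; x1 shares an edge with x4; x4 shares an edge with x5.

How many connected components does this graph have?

3

From x1: component {x1, x4, x5}.
From x2: component {x2, x7}.
From x3: component {x3, x6}.
That's 3 components.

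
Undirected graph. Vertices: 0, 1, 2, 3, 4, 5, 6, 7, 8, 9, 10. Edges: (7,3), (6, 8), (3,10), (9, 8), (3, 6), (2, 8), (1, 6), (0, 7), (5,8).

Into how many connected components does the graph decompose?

From 0: component {0, 1, 2, 3, 5, 6, 7, 8, 9, 10}.
From 4: component {4}.
That's 2 components.

2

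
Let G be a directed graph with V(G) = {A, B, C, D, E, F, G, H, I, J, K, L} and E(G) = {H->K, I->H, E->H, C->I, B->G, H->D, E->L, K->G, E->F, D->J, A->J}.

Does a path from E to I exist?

No

Explore from E.
Distance 1: reach F, H, L.
Distance 2: reach D, K.
Distance 3: reach G, J.
The search from E is exhausted; no directed path reaches I.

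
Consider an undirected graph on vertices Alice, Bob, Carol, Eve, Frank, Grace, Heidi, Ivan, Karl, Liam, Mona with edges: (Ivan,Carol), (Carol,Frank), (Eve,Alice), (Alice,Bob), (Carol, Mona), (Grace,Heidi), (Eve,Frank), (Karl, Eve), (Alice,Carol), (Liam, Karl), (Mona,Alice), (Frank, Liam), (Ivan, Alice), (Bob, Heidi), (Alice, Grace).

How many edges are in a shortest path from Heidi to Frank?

Distance 0: Heidi.
Distance 1: Bob, Grace.
Distance 2: Alice.
Distance 3: Carol, Eve, Ivan, Mona.
Distance 4: Frank, Karl — contains Frank.

4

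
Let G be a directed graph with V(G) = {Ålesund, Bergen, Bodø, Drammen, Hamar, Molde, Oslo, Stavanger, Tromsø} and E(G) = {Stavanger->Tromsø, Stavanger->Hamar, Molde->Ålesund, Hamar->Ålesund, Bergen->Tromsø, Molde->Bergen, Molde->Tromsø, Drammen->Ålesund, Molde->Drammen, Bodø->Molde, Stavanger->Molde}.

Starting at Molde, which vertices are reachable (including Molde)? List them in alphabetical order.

Start at Molde.
Its neighbours: Ålesund, Bergen, Drammen, Tromsø.
Nothing further is reachable.

Ålesund, Bergen, Drammen, Molde, Tromsø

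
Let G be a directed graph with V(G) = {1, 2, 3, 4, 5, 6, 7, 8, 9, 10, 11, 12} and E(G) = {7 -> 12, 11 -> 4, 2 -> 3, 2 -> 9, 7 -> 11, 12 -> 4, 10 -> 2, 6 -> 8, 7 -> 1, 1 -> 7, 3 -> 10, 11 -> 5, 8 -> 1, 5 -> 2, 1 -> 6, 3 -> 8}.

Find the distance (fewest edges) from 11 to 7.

Distance 0: 11.
Distance 1: 4, 5.
Distance 2: 2.
Distance 3: 3, 9.
Distance 4: 8, 10.
Distance 5: 1.
Distance 6: 6, 7 — contains 7.

6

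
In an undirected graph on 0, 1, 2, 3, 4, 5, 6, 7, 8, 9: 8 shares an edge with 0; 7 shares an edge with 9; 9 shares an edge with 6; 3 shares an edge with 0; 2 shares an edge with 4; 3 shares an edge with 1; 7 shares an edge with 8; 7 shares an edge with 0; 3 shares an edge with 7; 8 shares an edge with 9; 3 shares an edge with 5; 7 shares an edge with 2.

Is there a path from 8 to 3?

Yes

Explore from 8.
Distance 1: reach 0, 7, 9.
Distance 2: reach 2, 3, 6.
Found 3.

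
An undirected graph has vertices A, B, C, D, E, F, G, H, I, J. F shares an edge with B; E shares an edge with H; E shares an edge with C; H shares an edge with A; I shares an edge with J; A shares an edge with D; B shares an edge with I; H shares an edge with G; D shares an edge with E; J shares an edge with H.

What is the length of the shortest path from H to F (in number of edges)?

Distance 0: H.
Distance 1: A, E, G, J.
Distance 2: C, D, I.
Distance 3: B.
Distance 4: F — contains F.

4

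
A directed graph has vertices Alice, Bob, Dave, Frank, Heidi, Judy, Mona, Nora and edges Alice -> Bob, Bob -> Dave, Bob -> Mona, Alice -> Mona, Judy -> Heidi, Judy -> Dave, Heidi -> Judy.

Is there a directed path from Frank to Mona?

No

Frank has no outgoing edges, so nothing is reachable from it.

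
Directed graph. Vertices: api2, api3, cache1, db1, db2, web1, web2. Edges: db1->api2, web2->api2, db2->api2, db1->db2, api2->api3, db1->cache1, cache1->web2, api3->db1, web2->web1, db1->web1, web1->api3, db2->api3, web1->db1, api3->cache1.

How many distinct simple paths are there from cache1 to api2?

cache1→web2→api2
cache1→web2→web1→api3→db1→api2
cache1→web2→web1→api3→db1→db2→api2
cache1→web2→web1→db1→api2
cache1→web2→web1→db1→db2→api2

5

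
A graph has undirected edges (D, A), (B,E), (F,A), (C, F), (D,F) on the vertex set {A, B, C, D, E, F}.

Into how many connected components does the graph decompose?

From A: component {A, C, D, F}.
From B: component {B, E}.
That's 2 components.

2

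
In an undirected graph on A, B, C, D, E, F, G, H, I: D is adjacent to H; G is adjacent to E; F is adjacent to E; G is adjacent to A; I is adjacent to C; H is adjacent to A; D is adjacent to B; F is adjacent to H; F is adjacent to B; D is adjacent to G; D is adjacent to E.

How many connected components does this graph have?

From A: component {A, B, D, E, F, G, H}.
From C: component {C, I}.
That's 2 components.

2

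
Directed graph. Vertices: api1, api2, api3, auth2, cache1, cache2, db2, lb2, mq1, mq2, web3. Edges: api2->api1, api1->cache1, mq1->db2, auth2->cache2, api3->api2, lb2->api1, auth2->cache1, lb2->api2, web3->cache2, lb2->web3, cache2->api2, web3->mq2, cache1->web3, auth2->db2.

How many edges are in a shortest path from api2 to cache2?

Distance 0: api2.
Distance 1: api1.
Distance 2: cache1.
Distance 3: web3.
Distance 4: cache2, mq2 — contains cache2.

4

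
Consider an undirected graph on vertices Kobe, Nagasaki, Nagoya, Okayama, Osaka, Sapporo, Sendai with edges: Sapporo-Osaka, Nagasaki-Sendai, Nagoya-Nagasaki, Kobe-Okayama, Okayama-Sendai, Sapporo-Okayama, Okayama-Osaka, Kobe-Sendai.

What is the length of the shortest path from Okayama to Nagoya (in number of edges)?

Distance 0: Okayama.
Distance 1: Kobe, Osaka, Sapporo, Sendai.
Distance 2: Nagasaki.
Distance 3: Nagoya — contains Nagoya.

3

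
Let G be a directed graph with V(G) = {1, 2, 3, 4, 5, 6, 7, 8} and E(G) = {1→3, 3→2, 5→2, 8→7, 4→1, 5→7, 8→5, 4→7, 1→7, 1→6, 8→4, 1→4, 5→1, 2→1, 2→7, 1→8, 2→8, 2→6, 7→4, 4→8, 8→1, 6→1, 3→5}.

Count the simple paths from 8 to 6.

8→1→3→2→6
8→1→3→5→2→6
8→1→6
8→4→1→3→2→6
8→4→1→3→5→2→6
8→4→1→6
8→5→1→3→2→6
8→5→1→6
... and 8 more.

16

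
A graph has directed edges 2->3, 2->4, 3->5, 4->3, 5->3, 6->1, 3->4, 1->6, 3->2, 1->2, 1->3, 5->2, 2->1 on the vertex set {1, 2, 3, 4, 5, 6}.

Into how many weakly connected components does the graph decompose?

From 1: component {1, 2, 3, 4, 5, 6}.
That's 1 component.

1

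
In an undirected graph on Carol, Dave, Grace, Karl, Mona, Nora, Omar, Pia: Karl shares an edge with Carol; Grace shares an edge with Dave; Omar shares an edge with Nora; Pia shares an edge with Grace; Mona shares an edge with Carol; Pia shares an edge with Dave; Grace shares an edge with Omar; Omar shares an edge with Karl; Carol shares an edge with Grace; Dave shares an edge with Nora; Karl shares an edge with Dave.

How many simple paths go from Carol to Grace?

Carol–Grace
Carol–Karl–Dave–Grace
Carol–Karl–Dave–Nora–Omar–Grace
Carol–Karl–Dave–Pia–Grace
Carol–Karl–Omar–Grace
Carol–Karl–Omar–Nora–Dave–Grace
Carol–Karl–Omar–Nora–Dave–Pia–Grace

7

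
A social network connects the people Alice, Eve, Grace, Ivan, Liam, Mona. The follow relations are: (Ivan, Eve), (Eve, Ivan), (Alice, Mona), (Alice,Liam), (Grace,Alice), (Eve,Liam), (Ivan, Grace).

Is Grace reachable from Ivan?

Explore from Ivan.
Distance 1: reach Eve, Grace.
Found Grace.

Yes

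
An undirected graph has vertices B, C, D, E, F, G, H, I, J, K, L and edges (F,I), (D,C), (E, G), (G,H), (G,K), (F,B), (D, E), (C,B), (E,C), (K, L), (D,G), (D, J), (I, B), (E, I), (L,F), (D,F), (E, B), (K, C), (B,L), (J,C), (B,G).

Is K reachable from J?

Explore from J.
Distance 1: reach C, D.
Distance 2: reach B, E, F, G, K.
Found K.

Yes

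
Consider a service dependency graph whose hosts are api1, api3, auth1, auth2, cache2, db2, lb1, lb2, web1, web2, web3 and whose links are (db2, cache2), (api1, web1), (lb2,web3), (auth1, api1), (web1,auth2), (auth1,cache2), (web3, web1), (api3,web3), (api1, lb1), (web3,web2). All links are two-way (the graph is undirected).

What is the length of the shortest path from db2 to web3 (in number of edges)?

Distance 0: db2.
Distance 1: cache2.
Distance 2: auth1.
Distance 3: api1.
Distance 4: lb1, web1.
Distance 5: auth2, web3 — contains web3.

5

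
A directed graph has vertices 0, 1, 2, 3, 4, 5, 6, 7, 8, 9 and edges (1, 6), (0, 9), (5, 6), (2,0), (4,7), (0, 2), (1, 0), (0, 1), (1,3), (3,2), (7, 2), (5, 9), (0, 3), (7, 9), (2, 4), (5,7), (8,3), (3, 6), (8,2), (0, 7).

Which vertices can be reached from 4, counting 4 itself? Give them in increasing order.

Start at 4.
Its neighbours: 7.
Then their neighbours: 2, 9.
Then next layer: 0.
Then next layer: 1, 3.
Then next layer: 6.
Nothing further is reachable.

0, 1, 2, 3, 4, 6, 7, 9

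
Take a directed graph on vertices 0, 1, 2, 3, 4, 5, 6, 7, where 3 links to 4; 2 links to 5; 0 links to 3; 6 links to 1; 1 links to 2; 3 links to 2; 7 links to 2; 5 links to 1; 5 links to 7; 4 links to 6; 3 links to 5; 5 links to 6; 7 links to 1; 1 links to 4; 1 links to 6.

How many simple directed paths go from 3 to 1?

7

3→2→5→1
3→2→5→6→1
3→2→5→7→1
3→4→6→1
3→5→1
3→5→6→1
3→5→7→1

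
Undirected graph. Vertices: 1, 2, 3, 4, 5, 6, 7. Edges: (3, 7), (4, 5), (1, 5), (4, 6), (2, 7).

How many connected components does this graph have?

2

From 1: component {1, 4, 5, 6}.
From 2: component {2, 3, 7}.
That's 2 components.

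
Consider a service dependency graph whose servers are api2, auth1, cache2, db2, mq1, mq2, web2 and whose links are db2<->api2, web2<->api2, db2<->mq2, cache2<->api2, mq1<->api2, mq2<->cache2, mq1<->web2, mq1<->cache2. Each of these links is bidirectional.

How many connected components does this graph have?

From api2: component {api2, cache2, db2, mq1, mq2, web2}.
From auth1: component {auth1}.
That's 2 components.

2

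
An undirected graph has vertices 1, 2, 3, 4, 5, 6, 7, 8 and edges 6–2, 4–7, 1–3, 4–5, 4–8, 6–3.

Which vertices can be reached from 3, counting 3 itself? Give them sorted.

1, 2, 3, 6

Start at 3.
Its neighbours: 1, 6.
Then their neighbours: 2.
Nothing further is reachable.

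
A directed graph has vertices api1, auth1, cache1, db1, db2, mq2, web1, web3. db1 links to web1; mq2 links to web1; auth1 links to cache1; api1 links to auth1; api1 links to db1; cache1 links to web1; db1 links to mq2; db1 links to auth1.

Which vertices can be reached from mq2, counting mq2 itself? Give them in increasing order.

Start at mq2.
Its neighbours: web1.
Nothing further is reachable.

mq2, web1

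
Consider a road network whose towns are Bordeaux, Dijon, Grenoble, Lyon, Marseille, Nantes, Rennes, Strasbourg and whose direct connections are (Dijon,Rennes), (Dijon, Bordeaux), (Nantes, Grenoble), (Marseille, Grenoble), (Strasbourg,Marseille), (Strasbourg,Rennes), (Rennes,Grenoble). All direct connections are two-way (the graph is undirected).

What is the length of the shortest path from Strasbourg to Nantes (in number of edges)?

3

Distance 0: Strasbourg.
Distance 1: Marseille, Rennes.
Distance 2: Dijon, Grenoble.
Distance 3: Bordeaux, Nantes — contains Nantes.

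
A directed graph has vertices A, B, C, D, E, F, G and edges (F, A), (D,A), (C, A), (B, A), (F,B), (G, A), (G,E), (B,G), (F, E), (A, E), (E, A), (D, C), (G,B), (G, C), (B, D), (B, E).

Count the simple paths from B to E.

7

B→A→E
B→D→A→E
B→D→C→A→E
B→E
B→G→A→E
B→G→C→A→E
B→G→E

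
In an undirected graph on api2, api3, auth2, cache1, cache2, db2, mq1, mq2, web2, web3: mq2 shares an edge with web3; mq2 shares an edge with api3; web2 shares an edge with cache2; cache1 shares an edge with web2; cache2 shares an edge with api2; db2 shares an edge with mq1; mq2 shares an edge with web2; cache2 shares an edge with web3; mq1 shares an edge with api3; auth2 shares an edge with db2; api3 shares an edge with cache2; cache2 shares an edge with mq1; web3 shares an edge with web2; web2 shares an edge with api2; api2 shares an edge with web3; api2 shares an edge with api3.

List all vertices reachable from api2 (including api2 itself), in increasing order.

Start at api2.
Its neighbours: api3, cache2, web2, web3.
Then their neighbours: cache1, mq1, mq2.
Then next layer: db2.
Then next layer: auth2.
Every vertex is now reached.

api2, api3, auth2, cache1, cache2, db2, mq1, mq2, web2, web3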